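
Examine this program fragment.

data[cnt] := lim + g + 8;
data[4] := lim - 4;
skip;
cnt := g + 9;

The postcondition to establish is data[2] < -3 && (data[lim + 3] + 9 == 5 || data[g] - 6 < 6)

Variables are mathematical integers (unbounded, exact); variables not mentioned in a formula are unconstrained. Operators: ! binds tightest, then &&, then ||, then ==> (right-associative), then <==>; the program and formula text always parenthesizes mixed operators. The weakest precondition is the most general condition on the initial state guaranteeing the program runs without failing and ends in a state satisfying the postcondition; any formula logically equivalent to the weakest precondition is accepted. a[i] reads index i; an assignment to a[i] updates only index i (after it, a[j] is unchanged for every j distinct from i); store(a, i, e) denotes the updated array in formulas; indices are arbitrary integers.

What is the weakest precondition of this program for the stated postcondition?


Working backward. After the program, the postcondition data[2] < -3 && (data[lim + 3] + 9 == 5 || data[g] - 6 < 6) must hold; in canonical form it is data[2] < -3 && (data[lim + 3] == -4 || data[g] < 12).
Before cnt := g + 9: data[2] < -3 && (data[lim + 3] == -4 || data[g] < 12)
Before skip: data[2] < -3 && (data[lim + 3] == -4 || data[g] < 12)
Before data[4] := lim - 4: data[2] < -3 && (store(data, 4, lim - 4)[lim + 3] == -4 || store(data, 4, lim - 4)[g] < 12)
Before data[cnt] := lim + g + 8: store(data, cnt, g + lim + 8)[2] < -3 && (store(store(data, cnt, g + lim + 8), 4, lim - 4)[lim + 3] == -4 || store(store(data, cnt, g + lim + 8), 4, lim - 4)[g] < 12)
Answer: WP = store(data, cnt, g + lim + 8)[2] < -3 && (store(store(data, cnt, g + lim + 8), 4, lim - 4)[lim + 3] == -4 || store(store(data, cnt, g + lim + 8), 4, lim - 4)[g] < 12)


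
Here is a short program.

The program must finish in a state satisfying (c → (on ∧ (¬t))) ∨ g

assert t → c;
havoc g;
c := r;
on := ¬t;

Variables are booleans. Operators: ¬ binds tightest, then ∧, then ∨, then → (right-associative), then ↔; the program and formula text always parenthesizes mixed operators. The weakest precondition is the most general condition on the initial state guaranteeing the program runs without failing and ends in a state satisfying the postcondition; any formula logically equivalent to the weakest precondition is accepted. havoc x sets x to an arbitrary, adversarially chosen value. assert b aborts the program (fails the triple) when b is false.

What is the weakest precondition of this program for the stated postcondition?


Working backward. After the program, (c → (on ∧ (¬t))) ∨ g must hold.
Before on := ¬t: (c → (¬t)) ∨ g
Before c := r: (r → (¬t)) ∨ g
Before havoc g: r → (¬t)
Before assert t → c: (t → c) ∧ (r → (¬t))
Answer: WP = (t → c) ∧ (r → (¬t))


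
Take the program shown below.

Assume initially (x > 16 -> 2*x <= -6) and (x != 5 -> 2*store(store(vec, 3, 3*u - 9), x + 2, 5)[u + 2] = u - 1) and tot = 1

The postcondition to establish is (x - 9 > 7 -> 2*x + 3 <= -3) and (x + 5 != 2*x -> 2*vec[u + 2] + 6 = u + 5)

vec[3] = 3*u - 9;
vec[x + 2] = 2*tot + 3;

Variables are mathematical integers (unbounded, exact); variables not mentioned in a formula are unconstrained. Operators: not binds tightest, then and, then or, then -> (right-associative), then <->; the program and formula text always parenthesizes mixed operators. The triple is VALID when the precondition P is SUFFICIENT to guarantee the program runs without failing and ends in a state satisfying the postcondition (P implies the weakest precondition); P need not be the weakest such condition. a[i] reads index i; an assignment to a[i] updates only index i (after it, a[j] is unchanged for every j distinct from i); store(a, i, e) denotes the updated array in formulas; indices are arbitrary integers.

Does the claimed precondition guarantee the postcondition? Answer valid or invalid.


Working backward. After the program, the postcondition (x - 9 > 7 -> 2*x + 3 <= -3) and (x + 5 != 2*x -> 2*vec[u + 2] + 6 = u + 5) must hold; in canonical form it is (x > 16 -> 2*x <= -6) and (x != 5 -> 2*vec[u + 2] = u - 1).
Before vec[x + 2] := 2*tot + 3: (x > 16 -> 2*x <= -6) and (x != 5 -> 2*store(vec, x + 2, 2*tot + 3)[u + 2] = u - 1)
Before vec[3] := 3*u - 9: (x > 16 -> 2*x <= -6) and (x != 5 -> 2*store(store(vec, 3, 3*u - 9), x + 2, 2*tot + 3)[u + 2] = u - 1)
The weakest precondition is (x > 16 -> 2*x <= -6) and (x != 5 -> 2*store(store(vec, 3, 3*u - 9), x + 2, 2*tot + 3)[u + 2] = u - 1).
Check whether (x > 16 -> 2*x <= -6) and (x != 5 -> 2*store(store(vec, 3, 3*u - 9), x + 2, 5)[u + 2] = u - 1) and tot = 1 implies it.
Every state satisfying the precondition satisfies the weakest precondition: the implication holds.
Answer: valid


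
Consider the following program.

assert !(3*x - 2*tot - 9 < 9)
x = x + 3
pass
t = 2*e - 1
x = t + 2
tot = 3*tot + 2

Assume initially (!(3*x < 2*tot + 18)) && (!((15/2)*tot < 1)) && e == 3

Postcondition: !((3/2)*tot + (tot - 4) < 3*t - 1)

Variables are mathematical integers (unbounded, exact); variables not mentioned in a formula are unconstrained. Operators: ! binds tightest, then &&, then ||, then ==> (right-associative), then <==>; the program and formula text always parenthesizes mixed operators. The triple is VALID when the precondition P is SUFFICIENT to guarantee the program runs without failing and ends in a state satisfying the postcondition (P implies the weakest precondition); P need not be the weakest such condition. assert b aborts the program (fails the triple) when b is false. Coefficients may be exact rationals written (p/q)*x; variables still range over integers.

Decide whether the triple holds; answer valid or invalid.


Working backward. After the program, the postcondition !((3/2)*tot + (tot - 4) < 3*t - 1) must hold; in canonical form it is !((5/2)*tot < 3*t + 3).
Before tot := 3*tot + 2: !((15/2)*tot < 3*t - 2)
Before x := t + 2: !((15/2)*tot < 3*t - 2)
Before t := 2*e - 1: !((15/2)*tot < 6*e - 5)
Before skip: !((15/2)*tot < 6*e - 5)
Before x := x + 3: !((15/2)*tot < 6*e - 5)
Before assert !(3*x - 2*tot - 9 < 9): (!(3*x < 2*tot + 18)) && (!((15/2)*tot < 6*e - 5))
The weakest precondition is (!(3*x < 2*tot + 18)) && (!((15/2)*tot < 6*e - 5)).
Check whether (!(3*x < 2*tot + 18)) && (!((15/2)*tot < 1)) && e == 3 implies it.
Countermodel: at the initial state e = 3, tot = 1, x = 7, the precondition holds but the weakest precondition fails.
Answer: invalid


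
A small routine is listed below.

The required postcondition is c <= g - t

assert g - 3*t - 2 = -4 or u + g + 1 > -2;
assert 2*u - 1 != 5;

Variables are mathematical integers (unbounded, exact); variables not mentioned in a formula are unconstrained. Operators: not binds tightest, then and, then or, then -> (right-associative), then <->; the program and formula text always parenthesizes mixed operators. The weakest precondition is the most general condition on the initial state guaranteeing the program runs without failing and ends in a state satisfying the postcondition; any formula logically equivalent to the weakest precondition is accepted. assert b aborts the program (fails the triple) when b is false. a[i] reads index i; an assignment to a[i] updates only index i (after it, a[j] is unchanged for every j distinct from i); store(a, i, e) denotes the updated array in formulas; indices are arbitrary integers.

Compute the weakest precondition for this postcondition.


Working backward. After the program, the postcondition c <= g - t must hold; in canonical form it is c + t <= g.
Before assert 2*u - 1 != 5: 2*u != 6 and c + t <= g
Before assert g - 3*t - 2 = -4 or u + g + 1 > -2: (g = 3*t - 2 or g + u > -3) and 2*u != 6 and c + t <= g
Answer: WP = (g = 3*t - 2 or g + u > -3) and 2*u != 6 and c + t <= g


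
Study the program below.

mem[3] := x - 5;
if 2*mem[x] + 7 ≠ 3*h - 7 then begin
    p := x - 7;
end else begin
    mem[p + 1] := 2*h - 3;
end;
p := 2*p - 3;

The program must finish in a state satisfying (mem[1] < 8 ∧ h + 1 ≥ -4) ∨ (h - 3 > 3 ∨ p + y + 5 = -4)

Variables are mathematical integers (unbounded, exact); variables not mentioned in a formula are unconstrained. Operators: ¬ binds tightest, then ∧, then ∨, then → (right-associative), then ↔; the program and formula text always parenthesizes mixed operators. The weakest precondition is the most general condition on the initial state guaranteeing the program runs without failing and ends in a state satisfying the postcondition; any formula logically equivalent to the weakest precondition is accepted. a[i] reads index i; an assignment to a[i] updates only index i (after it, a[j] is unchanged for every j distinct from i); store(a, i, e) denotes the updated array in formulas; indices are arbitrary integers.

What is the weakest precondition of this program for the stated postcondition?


Working backward. After the program, the postcondition (mem[1] < 8 ∧ h + 1 ≥ -4) ∨ (h - 3 > 3 ∨ p + y + 5 = -4) must hold; in canonical form it is (mem[1] < 8 ∧ h ≥ -5) ∨ h > 6 ∨ p + y = -9.
Before p := 2*p - 3: (mem[1] < 8 ∧ h ≥ -5) ∨ h > 6 ∨ 2*p + y = -6
Then branch requires (mem[1] < 8 ∧ h ≥ -5) ∨ h > 6 ∨ 2*x + y = 8; else branch requires (store(mem, p + 1, 2*h - 3)[1] < 8 ∧ h ≥ -5) ∨ h > 6 ∨ 2*p + y = -6.
Before the if: (2*mem[x] ≠ 3*h - 14 → ((mem[1] < 8 ∧ h ≥ -5) ∨ h > 6 ∨ 2*x + y = 8)) ∧ ((¬(2*mem[x] ≠ 3*h - 14)) → ((store(mem, p + 1, 2*h - 3)[1] < 8 ∧ h ≥ -5) ∨ h > 6 ∨ 2*p + y = -6))
Before mem[3] := x - 5: (2*store(mem, 3, x - 5)[x] ≠ 3*h - 14 → ((mem[1] < 8 ∧ h ≥ -5) ∨ h > 6 ∨ 2*x + y = 8)) ∧ ((¬(2*store(mem, 3, x - 5)[x] ≠ 3*h - 14)) → ((store(store(mem, 3, x - 5), p + 1, 2*h - 3)[1] < 8 ∧ h ≥ -5) ∨ h > 6 ∨ 2*p + y = -6))
Answer: WP = (2*store(mem, 3, x - 5)[x] ≠ 3*h - 14 → ((mem[1] < 8 ∧ h ≥ -5) ∨ h > 6 ∨ 2*x + y = 8)) ∧ ((¬(2*store(mem, 3, x - 5)[x] ≠ 3*h - 14)) → ((store(store(mem, 3, x - 5), p + 1, 2*h - 3)[1] < 8 ∧ h ≥ -5) ∨ h > 6 ∨ 2*p + y = -6))


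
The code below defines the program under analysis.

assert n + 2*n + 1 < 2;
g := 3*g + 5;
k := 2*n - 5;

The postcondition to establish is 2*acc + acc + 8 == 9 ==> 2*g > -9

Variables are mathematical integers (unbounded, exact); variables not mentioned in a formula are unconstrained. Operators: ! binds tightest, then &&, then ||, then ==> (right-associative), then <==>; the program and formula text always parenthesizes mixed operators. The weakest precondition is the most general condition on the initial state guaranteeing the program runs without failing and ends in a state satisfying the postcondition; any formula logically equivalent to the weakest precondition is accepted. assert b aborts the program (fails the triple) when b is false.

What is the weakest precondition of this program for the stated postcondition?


Working backward. After the program, the postcondition 2*acc + acc + 8 == 9 ==> 2*g > -9 must hold; in canonical form it is 3*acc == 1 ==> 2*g > -9.
Before k := 2*n - 5: 3*acc == 1 ==> 2*g > -9
Before g := 3*g + 5: 3*acc == 1 ==> 6*g > -19
Before assert n + 2*n + 1 < 2: 3*n < 1 && (3*acc == 1 ==> 6*g > -19)
Answer: WP = 3*n < 1 && (3*acc == 1 ==> 6*g > -19)


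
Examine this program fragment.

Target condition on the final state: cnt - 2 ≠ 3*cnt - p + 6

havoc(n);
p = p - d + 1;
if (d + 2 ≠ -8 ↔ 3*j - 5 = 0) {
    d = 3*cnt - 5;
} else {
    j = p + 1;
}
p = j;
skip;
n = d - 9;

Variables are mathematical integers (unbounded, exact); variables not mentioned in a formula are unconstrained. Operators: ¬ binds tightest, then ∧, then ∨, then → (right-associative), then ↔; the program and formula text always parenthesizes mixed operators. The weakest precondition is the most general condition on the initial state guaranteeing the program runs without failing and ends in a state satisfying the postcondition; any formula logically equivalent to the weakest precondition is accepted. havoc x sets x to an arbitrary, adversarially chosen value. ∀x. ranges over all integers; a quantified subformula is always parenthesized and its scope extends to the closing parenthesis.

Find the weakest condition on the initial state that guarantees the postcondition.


Working backward. After the program, the postcondition cnt - 2 ≠ 3*cnt - p + 6 must hold; in canonical form it is p ≠ 2*cnt + 8.
Before n := d - 9: p ≠ 2*cnt + 8
Before skip: p ≠ 2*cnt + 8
Before p := j: j ≠ 2*cnt + 8
Then branch requires j ≠ 2*cnt + 8; else branch requires p ≠ 2*cnt + 7.
Before the if: ((d ≠ -10 ↔ 3*j = 5) → j ≠ 2*cnt + 8) ∧ ((¬(d ≠ -10 ↔ 3*j = 5)) → p ≠ 2*cnt + 7)
Before p := p - d + 1: ((d ≠ -10 ↔ 3*j = 5) → j ≠ 2*cnt + 8) ∧ ((¬(d ≠ -10 ↔ 3*j = 5)) → p ≠ 2*cnt + d + 6)
Before havoc n: ((d ≠ -10 ↔ 3*j = 5) → j ≠ 2*cnt + 8) ∧ ((¬(d ≠ -10 ↔ 3*j = 5)) → p ≠ 2*cnt + d + 6)
Answer: WP = ((d ≠ -10 ↔ 3*j = 5) → j ≠ 2*cnt + 8) ∧ ((¬(d ≠ -10 ↔ 3*j = 5)) → p ≠ 2*cnt + d + 6)


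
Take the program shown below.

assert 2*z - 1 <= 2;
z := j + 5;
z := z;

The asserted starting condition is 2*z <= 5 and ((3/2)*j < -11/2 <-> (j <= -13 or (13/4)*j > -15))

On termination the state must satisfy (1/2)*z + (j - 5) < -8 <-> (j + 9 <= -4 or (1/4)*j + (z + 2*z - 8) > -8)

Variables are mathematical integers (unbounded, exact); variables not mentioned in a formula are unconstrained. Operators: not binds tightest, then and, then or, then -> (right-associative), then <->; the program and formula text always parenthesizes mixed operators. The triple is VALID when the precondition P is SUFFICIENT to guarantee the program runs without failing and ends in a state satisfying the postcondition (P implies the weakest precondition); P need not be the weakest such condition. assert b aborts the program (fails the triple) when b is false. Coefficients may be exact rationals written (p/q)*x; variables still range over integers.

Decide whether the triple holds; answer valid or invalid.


Working backward. After the program, the postcondition (1/2)*z + (j - 5) < -8 <-> (j + 9 <= -4 or (1/4)*j + (z + 2*z - 8) > -8) must hold; in canonical form it is j + (1/2)*z < -3 <-> (j <= -13 or (1/4)*j + 3*z > 0).
Before z := z: j + (1/2)*z < -3 <-> (j <= -13 or (1/4)*j + 3*z > 0)
Before z := j + 5: (3/2)*j < -11/2 <-> (j <= -13 or (13/4)*j > -15)
Before assert 2*z - 1 <= 2: 2*z <= 3 and ((3/2)*j < -11/2 <-> (j <= -13 or (13/4)*j > -15))
The weakest precondition is 2*z <= 3 and ((3/2)*j < -11/2 <-> (j <= -13 or (13/4)*j > -15)).
Check whether 2*z <= 5 and ((3/2)*j < -11/2 <-> (j <= -13 or (13/4)*j > -15)) implies it.
Countermodel: at the initial state j = -13, z = 2, the precondition holds but the weakest precondition fails.
Answer: invalid


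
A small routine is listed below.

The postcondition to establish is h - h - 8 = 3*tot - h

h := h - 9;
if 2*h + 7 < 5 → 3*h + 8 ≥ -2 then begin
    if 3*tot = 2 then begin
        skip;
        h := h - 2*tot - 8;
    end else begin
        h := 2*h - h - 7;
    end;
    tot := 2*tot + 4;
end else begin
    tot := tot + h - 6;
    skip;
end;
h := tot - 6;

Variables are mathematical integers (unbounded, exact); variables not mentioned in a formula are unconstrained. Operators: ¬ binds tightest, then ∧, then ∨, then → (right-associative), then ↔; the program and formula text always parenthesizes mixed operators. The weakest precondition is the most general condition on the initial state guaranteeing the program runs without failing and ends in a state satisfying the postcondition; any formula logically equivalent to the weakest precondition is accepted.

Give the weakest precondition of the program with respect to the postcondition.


Working backward. After the program, the postcondition h - h - 8 = 3*tot - h must hold; in canonical form it is h = 3*tot + 8.
Before h := tot - 6: 2*tot = -14
Then branch requires (3*tot = 2 → 4*tot = -22) ∧ ((¬(3*tot = 2)) → 4*tot = -22); else branch requires 2*h + 2*tot = -2.
Before the if: ((2*h < -2 → 3*h ≥ -10) → ((3*tot = 2 → 4*tot = -22) ∧ ((¬(3*tot = 2)) → 4*tot = -22))) ∧ ((¬(2*h < -2 → 3*h ≥ -10)) → 2*h + 2*tot = -2)
Before h := h - 9: ((2*h < 16 → 3*h ≥ 17) → ((3*tot = 2 → 4*tot = -22) ∧ ((¬(3*tot = 2)) → 4*tot = -22))) ∧ ((¬(2*h < 16 → 3*h ≥ 17)) → 2*h + 2*tot = 16)
Answer: WP = ((2*h < 16 → 3*h ≥ 17) → ((3*tot = 2 → 4*tot = -22) ∧ ((¬(3*tot = 2)) → 4*tot = -22))) ∧ ((¬(2*h < 16 → 3*h ≥ 17)) → 2*h + 2*tot = 16)


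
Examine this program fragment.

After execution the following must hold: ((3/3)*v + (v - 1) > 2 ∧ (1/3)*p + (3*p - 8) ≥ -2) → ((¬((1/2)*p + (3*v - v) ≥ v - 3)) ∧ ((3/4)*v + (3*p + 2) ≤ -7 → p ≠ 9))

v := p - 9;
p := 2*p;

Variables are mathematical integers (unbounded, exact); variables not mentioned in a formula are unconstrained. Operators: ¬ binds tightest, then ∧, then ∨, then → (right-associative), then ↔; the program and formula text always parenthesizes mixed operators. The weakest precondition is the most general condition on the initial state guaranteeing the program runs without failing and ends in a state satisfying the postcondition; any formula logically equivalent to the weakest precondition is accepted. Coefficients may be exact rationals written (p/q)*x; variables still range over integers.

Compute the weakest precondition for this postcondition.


Working backward. After the program, the postcondition ((3/3)*v + (v - 1) > 2 ∧ (1/3)*p + (3*p - 8) ≥ -2) → ((¬((1/2)*p + (3*v - v) ≥ v - 3)) ∧ ((3/4)*v + (3*p + 2) ≤ -7 → p ≠ 9)) must hold; in canonical form it is (2*v > 3 ∧ (10/3)*p ≥ 6) → ((¬((1/2)*p + v ≥ -3)) ∧ (3*p + (3/4)*v ≤ -9 → p ≠ 9)).
Before p := 2*p: (2*v > 3 ∧ (20/3)*p ≥ 6) → ((¬(p + v ≥ -3)) ∧ (6*p + (3/4)*v ≤ -9 → 2*p ≠ 9))
Before v := p - 9: (2*p > 21 ∧ (20/3)*p ≥ 6) → ((¬(2*p ≥ 6)) ∧ ((27/4)*p ≤ -9/4 → 2*p ≠ 9))
Answer: WP = (2*p > 21 ∧ (20/3)*p ≥ 6) → ((¬(2*p ≥ 6)) ∧ ((27/4)*p ≤ -9/4 → 2*p ≠ 9))


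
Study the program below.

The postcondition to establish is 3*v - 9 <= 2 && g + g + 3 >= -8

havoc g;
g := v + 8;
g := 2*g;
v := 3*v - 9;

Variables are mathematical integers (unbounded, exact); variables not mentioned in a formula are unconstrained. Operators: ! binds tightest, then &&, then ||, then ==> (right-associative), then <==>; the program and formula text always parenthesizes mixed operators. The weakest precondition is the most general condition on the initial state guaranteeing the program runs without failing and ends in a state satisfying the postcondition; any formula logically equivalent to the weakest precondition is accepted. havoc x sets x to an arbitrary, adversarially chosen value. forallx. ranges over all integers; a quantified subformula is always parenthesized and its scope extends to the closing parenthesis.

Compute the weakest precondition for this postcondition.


Working backward. After the program, the postcondition 3*v - 9 <= 2 && g + g + 3 >= -8 must hold; in canonical form it is 3*v <= 11 && 2*g >= -11.
Before v := 3*v - 9: 9*v <= 38 && 2*g >= -11
Before g := 2*g: 9*v <= 38 && 4*g >= -11
Before g := v + 8: 9*v <= 38 && 4*v >= -43
Before havoc g: 9*v <= 38 && 4*v >= -43
Answer: WP = 9*v <= 38 && 4*v >= -43


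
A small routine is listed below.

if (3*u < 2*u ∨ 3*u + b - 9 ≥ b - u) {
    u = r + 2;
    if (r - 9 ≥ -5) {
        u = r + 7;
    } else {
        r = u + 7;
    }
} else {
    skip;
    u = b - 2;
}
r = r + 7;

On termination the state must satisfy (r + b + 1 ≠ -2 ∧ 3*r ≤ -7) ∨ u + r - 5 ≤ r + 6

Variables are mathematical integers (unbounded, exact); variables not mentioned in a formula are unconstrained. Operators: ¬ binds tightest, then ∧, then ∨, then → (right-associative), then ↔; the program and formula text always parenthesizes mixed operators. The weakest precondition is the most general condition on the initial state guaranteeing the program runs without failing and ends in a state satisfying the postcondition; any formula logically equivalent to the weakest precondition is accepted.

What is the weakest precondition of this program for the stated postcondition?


Working backward. After the program, the postcondition (r + b + 1 ≠ -2 ∧ 3*r ≤ -7) ∨ u + r - 5 ≤ r + 6 must hold; in canonical form it is (b + r ≠ -3 ∧ 3*r ≤ -7) ∨ u ≤ 11.
Before r := r + 7: (b + r ≠ -10 ∧ 3*r ≤ -28) ∨ u ≤ 11
Then branch requires (r ≥ 4 → ((b + r ≠ -10 ∧ 3*r ≤ -28) ∨ r ≤ 4)) ∧ ((¬(r ≥ 4)) → ((b + r ≠ -19 ∧ 3*r ≤ -55) ∨ r ≤ 9)); else branch requires (b + r ≠ -10 ∧ 3*r ≤ -28) ∨ b ≤ 13.
Before the if: ((u < 0 ∨ 4*u ≥ 9) → ((r ≥ 4 → ((b + r ≠ -10 ∧ 3*r ≤ -28) ∨ r ≤ 4)) ∧ ((¬(r ≥ 4)) → ((b + r ≠ -19 ∧ 3*r ≤ -55) ∨ r ≤ 9)))) ∧ ((¬(u < 0 ∨ 4*u ≥ 9)) → ((b + r ≠ -10 ∧ 3*r ≤ -28) ∨ b ≤ 13))
Answer: WP = ((u < 0 ∨ 4*u ≥ 9) → ((r ≥ 4 → ((b + r ≠ -10 ∧ 3*r ≤ -28) ∨ r ≤ 4)) ∧ ((¬(r ≥ 4)) → ((b + r ≠ -19 ∧ 3*r ≤ -55) ∨ r ≤ 9)))) ∧ ((¬(u < 0 ∨ 4*u ≥ 9)) → ((b + r ≠ -10 ∧ 3*r ≤ -28) ∨ b ≤ 13))


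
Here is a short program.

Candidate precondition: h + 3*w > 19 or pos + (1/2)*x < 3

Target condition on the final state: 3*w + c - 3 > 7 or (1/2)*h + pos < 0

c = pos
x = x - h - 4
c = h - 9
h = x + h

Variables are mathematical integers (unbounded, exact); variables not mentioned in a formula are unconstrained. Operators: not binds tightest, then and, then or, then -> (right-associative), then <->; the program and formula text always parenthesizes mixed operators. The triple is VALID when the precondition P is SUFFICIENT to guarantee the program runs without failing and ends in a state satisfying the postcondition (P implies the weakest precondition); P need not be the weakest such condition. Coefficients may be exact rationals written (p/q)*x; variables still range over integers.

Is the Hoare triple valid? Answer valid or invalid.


Working backward. After the program, the postcondition 3*w + c - 3 > 7 or (1/2)*h + pos < 0 must hold; in canonical form it is c + 3*w > 10 or (1/2)*h + pos < 0.
Before h := x + h: c + 3*w > 10 or (1/2)*h + pos + (1/2)*x < 0
Before c := h - 9: h + 3*w > 19 or (1/2)*h + pos + (1/2)*x < 0
Before x := x - h - 4: h + 3*w > 19 or pos + (1/2)*x < 2
Before c := pos: h + 3*w > 19 or pos + (1/2)*x < 2
The weakest precondition is h + 3*w > 19 or pos + (1/2)*x < 2.
Check whether h + 3*w > 19 or pos + (1/2)*x < 3 implies it.
Countermodel: at the initial state h = 19, pos = 0, w = 0, x = 4, the precondition holds but the weakest precondition fails.
Answer: invalid


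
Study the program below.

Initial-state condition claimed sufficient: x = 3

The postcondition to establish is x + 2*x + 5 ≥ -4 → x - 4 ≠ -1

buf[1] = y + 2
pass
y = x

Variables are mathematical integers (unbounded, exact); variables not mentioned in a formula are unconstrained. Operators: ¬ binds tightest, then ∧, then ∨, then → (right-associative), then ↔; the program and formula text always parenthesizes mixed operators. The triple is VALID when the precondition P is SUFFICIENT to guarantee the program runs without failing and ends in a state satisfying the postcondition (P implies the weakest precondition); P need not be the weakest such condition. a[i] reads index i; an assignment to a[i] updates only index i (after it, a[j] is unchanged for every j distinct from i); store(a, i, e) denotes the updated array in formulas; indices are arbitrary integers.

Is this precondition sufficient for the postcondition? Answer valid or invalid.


Working backward. After the program, the postcondition x + 2*x + 5 ≥ -4 → x - 4 ≠ -1 must hold; in canonical form it is 3*x ≥ -9 → x ≠ 3.
Before y := x: 3*x ≥ -9 → x ≠ 3
Before skip: 3*x ≥ -9 → x ≠ 3
Before buf[1] := y + 2: 3*x ≥ -9 → x ≠ 3
The weakest precondition is 3*x ≥ -9 → x ≠ 3.
Check whether x = 3 implies it.
Countermodel: at the initial state x = 3, the precondition holds but the weakest precondition fails.
Answer: invalid


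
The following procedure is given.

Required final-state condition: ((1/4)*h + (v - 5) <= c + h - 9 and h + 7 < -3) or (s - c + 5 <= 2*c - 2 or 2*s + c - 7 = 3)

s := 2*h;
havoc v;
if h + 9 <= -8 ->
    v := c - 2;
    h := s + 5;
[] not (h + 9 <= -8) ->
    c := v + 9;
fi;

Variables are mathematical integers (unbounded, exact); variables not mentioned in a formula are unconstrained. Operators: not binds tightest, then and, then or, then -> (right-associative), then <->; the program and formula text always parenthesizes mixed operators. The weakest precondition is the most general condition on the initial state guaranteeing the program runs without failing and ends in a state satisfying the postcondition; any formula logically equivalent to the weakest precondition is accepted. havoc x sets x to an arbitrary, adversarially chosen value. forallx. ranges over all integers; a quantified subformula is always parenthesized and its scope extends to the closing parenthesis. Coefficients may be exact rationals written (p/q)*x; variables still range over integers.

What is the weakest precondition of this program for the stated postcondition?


Working backward. After the program, the postcondition ((1/4)*h + (v - 5) <= c + h - 9 and h + 7 < -3) or (s - c + 5 <= 2*c - 2 or 2*s + c - 7 = 3) must hold; in canonical form it is (v <= c + (3/4)*h - 4 and h < -10) or s <= 3*c - 7 or c + 2*s = 10.
Then branch requires ((3/4)*s >= -7/4 and s < -15) or s <= 3*c - 7 or c + 2*s = 10; else branch requires ((3/4)*h >= -5 and h < -10) or s <= 3*v + 20 or 2*s + v = 1.
Before the if: (h <= -17 -> (((3/4)*s >= -7/4 and s < -15) or s <= 3*c - 7 or c + 2*s = 10)) and ((not (h <= -17)) -> (((3/4)*h >= -5 and h < -10) or s <= 3*v + 20 or 2*s + v = 1))
Before havoc v: forall v_1. ((h <= -17 -> (((3/4)*s >= -7/4 and s < -15) or s <= 3*c - 7 or c + 2*s = 10)) and ((not (h <= -17)) -> (((3/4)*h >= -5 and h < -10) or s <= 3*v_1 + 20 or 2*s + v_1 = 1)))
Before s := 2*h: forall v_1. ((h <= -17 -> (((3/2)*h >= -7/4 and 2*h < -15) or 2*h <= 3*c - 7 or c + 4*h = 10)) and ((not (h <= -17)) -> (((3/4)*h >= -5 and h < -10) or 2*h <= 3*v_1 + 20 or 4*h + v_1 = 1)))
Answer: WP = forall v_1. ((h <= -17 -> (((3/2)*h >= -7/4 and 2*h < -15) or 2*h <= 3*c - 7 or c + 4*h = 10)) and ((not (h <= -17)) -> (((3/4)*h >= -5 and h < -10) or 2*h <= 3*v_1 + 20 or 4*h + v_1 = 1)))


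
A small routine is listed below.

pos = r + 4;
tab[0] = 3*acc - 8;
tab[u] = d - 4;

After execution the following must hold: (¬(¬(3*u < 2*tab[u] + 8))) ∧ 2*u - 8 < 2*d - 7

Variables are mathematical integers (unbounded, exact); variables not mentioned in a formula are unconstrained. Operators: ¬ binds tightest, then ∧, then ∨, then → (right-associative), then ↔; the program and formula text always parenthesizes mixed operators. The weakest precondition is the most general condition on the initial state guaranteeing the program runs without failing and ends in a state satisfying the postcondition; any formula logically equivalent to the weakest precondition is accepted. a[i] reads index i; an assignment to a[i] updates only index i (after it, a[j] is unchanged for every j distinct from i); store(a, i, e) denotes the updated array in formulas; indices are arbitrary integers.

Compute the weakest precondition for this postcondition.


Working backward. After the program, the postcondition (¬(¬(3*u < 2*tab[u] + 8))) ∧ 2*u - 8 < 2*d - 7 must hold; in canonical form it is 3*u < 2*tab[u] + 8 ∧ 2*u < 2*d + 1.
Before tab[u] := d - 4: 3*u < 2*store(tab, u, d - 4)[u] + 8 ∧ 2*u < 2*d + 1
Before tab[0] := 3*acc - 8: 3*u < 2*store(store(tab, 0, 3*acc - 8), u, d - 4)[u] + 8 ∧ 2*u < 2*d + 1
Before pos := r + 4: 3*u < 2*store(store(tab, 0, 3*acc - 8), u, d - 4)[u] + 8 ∧ 2*u < 2*d + 1
Answer: WP = 3*u < 2*store(store(tab, 0, 3*acc - 8), u, d - 4)[u] + 8 ∧ 2*u < 2*d + 1


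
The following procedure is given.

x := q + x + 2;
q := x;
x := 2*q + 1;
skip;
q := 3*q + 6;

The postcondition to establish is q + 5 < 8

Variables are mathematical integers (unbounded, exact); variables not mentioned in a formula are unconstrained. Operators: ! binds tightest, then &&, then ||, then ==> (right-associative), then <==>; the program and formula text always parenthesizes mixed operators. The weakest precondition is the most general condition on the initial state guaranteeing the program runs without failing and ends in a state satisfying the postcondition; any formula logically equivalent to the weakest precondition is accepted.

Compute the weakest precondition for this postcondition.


Working backward. After the program, the postcondition q + 5 < 8 must hold; in canonical form it is q < 3.
Before q := 3*q + 6: 3*q < -3
Before skip: 3*q < -3
Before x := 2*q + 1: 3*q < -3
Before q := x: 3*x < -3
Before x := q + x + 2: 3*q + 3*x < -9
Answer: WP = 3*q + 3*x < -9


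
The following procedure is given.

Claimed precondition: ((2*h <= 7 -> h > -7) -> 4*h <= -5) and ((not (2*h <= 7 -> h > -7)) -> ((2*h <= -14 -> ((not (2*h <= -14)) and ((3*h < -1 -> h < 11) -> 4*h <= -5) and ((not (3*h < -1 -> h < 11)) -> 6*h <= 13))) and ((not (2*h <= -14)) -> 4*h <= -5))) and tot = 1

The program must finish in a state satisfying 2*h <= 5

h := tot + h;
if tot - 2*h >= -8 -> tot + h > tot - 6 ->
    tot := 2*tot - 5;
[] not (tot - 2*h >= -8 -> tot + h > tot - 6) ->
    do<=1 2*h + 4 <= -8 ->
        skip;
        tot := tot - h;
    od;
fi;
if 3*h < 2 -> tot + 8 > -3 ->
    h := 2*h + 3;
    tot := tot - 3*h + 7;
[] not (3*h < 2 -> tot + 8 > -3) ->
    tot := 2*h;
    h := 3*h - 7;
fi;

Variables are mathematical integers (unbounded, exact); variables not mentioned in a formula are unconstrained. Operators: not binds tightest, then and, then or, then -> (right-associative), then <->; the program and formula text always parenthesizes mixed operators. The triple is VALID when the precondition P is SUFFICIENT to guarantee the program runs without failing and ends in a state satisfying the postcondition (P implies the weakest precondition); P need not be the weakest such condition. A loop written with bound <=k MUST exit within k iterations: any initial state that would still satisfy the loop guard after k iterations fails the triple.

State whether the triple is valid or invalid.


Working backward. After the program, 2*h <= 5 must hold.
Then branch requires 4*h <= -1; else branch requires 6*h <= 19.
Before the if: ((3*h < 2 -> tot > -11) -> 4*h <= -1) and ((not (3*h < 2 -> tot > -11)) -> 6*h <= 19)
Then branch requires ((3*h < 2 -> 2*tot > -6) -> 4*h <= -1) and ((not (3*h < 2 -> 2*tot > -6)) -> 6*h <= 19); else branch requires (2*h <= -12 -> ((not (2*h <= -12)) and ((3*h < 2 -> tot > h - 11) -> 4*h <= -1) and ((not (3*h < 2 -> tot > h - 11)) -> 6*h <= 19))) and ((not (2*h <= -12)) -> (((3*h < 2 -> tot > -11) -> 4*h <= -1) and ((not (3*h < 2 -> tot > -11)) -> 6*h <= 19))).
Before the if: ((tot >= 2*h - 8 -> h > -6) -> (((3*h < 2 -> 2*tot > -6) -> 4*h <= -1) and ((not (3*h < 2 -> 2*tot > -6)) -> 6*h <= 19))) and ((not (tot >= 2*h - 8 -> h > -6)) -> ((2*h <= -12 -> ((not (2*h <= -12)) and ((3*h < 2 -> tot > h - 11) -> 4*h <= -1) and ((not (3*h < 2 -> tot > h - 11)) -> 6*h <= 19))) and ((not (2*h <= -12)) -> (((3*h < 2 -> tot > -11) -> 4*h <= -1) and ((not (3*h < 2 -> tot > -11)) -> 6*h <= 19)))))
Before h := tot + h: ((2*h + tot <= 8 -> h + tot > -6) -> (((3*h + 3*tot < 2 -> 2*tot > -6) -> 4*h + 4*tot <= -1) and ((not (3*h + 3*tot < 2 -> 2*tot > -6)) -> 6*h + 6*tot <= 19))) and ((not (2*h + tot <= 8 -> h + tot > -6)) -> ((2*h + 2*tot <= -12 -> ((not (2*h + 2*tot <= -12)) and ((3*h + 3*tot < 2 -> h < 11) -> 4*h + 4*tot <= -1) and ((not (3*h + 3*tot < 2 -> h < 11)) -> 6*h + 6*tot <= 19))) and ((not (2*h + 2*tot <= -12)) -> (((3*h + 3*tot < 2 -> tot > -11) -> 4*h + 4*tot <= -1) and ((not (3*h + 3*tot < 2 -> tot > -11)) -> 6*h + 6*tot <= 19)))))
The weakest precondition is ((2*h + tot <= 8 -> h + tot > -6) -> (((3*h + 3*tot < 2 -> 2*tot > -6) -> 4*h + 4*tot <= -1) and ((not (3*h + 3*tot < 2 -> 2*tot > -6)) -> 6*h + 6*tot <= 19))) and ((not (2*h + tot <= 8 -> h + tot > -6)) -> ((2*h + 2*tot <= -12 -> ((not (2*h + 2*tot <= -12)) and ((3*h + 3*tot < 2 -> h < 11) -> 4*h + 4*tot <= -1) and ((not (3*h + 3*tot < 2 -> h < 11)) -> 6*h + 6*tot <= 19))) and ((not (2*h + 2*tot <= -12)) -> (((3*h + 3*tot < 2 -> tot > -11) -> 4*h + 4*tot <= -1) and ((not (3*h + 3*tot < 2 -> tot > -11)) -> 6*h + 6*tot <= 19))))).
Check whether ((2*h <= 7 -> h > -7) -> 4*h <= -5) and ((not (2*h <= 7 -> h > -7)) -> ((2*h <= -14 -> ((not (2*h <= -14)) and ((3*h < -1 -> h < 11) -> 4*h <= -5) and ((not (3*h < -1 -> h < 11)) -> 6*h <= 13))) and ((not (2*h <= -14)) -> 4*h <= -5))) and tot = 1 implies it.
Every state satisfying the precondition satisfies the weakest precondition: the implication holds.
Answer: valid


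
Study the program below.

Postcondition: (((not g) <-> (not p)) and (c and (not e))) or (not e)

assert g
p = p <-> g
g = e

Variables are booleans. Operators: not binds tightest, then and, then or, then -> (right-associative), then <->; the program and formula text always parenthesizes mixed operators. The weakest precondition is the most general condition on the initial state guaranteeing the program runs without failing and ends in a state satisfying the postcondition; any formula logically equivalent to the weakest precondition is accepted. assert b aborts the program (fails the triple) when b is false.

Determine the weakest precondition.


Working backward. After the program, the postcondition (((not g) <-> (not p)) and (c and (not e))) or (not e) must hold; in canonical form it is (((not g) <-> (not p)) and c and (not e)) or (not e).
Before g := e: (((not e) <-> (not p)) and c and (not e)) or (not e)
Before p := p <-> g: (((not e) <-> (not (p <-> g))) and c and (not e)) or (not e)
Before assert g: g and ((((not e) <-> (not (p <-> g))) and c and (not e)) or (not e))
Answer: WP = g and ((((not e) <-> (not (p <-> g))) and c and (not e)) or (not e))


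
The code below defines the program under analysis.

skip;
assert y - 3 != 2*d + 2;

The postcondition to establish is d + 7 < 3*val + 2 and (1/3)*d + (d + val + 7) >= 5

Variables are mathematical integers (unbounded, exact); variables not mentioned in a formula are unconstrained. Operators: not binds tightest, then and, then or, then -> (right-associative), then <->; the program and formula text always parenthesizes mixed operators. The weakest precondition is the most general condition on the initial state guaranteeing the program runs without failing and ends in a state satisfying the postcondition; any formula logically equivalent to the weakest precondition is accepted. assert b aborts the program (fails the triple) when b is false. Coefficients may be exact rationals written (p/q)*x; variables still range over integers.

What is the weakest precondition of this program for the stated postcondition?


Working backward. After the program, the postcondition d + 7 < 3*val + 2 and (1/3)*d + (d + val + 7) >= 5 must hold; in canonical form it is d < 3*val - 5 and (4/3)*d + val >= -2.
Before assert y - 3 != 2*d + 2: y != 2*d + 5 and d < 3*val - 5 and (4/3)*d + val >= -2
Before skip: y != 2*d + 5 and d < 3*val - 5 and (4/3)*d + val >= -2
Answer: WP = y != 2*d + 5 and d < 3*val - 5 and (4/3)*d + val >= -2


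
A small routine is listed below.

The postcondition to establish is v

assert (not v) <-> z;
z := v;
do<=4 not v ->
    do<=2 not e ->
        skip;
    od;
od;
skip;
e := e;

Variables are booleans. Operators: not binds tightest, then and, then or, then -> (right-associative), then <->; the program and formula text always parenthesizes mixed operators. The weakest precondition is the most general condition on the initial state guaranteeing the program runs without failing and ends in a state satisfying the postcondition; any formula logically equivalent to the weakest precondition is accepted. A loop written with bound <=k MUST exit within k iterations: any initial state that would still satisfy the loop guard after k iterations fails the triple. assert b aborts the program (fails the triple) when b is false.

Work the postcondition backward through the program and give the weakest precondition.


Working backward. After the program, v must hold.
Before e := e: v
Before skip: v
Before the loop (bound <=4), unroll the exhaustion recursion (WP_0 = exit-now case; WP_j = one more guarded iteration, up to j = 4):
  WP_0: v
  WP_1: (not v) -> (((not e) -> (((not e) -> (e and v)) and (e -> v))) and (e -> v))
  WP_2: (not v) -> (((not e) -> (((not e) -> (e and ((not v) -> (((not e) -> (((not e) -> (e and v)) and (e -> v))) and (e -> v))))) and (e -> ((not v) -> (((not e) -> (((not e) -> (e and v)) and (e -> v))) and (e -> v)))))) and (e -> ((not v) -> (((not e) -> (((not e) -> (e and v)) and (e -> v))) and (e -> v)))))
  WP_3: (not v) -> (((not e) -> (((not e) -> (e and ((not v) -> (((not e) -> (((not e) -> (e and ((not v) -> (((not e) -> (((not e) -> (e and v)) and (e -> v))) and (e -> v))))) and (e -> ((not v) -> (((not e) -> (((not e) -> (e and v)) and (e -> v))) and (e -> v)))))) and (e -> ((not v) -> (((not e) -> (((not e) -> (e and v)) and (e -> v))) and (e -> v)))))))) and (e -> ((not v) -> (((not e) -> (((not e) -> (e and ((not v) -> (((not e) -> (((not e) -> (e and v)) and (e -> v))) and (e -> v))))) and (e -> ((not v) -> (((not e) -> (((not e) -> (e and v)) and (e -> v))) and (e -> v)))))) and (e -> ((not v) -> (((not e) -> (((not e) -> (e and v)) and (e -> v))) and (e -> v))))))))) and (e -> ((not v) -> (((not e) -> (((not e) -> (e and ((not v) -> (((not e) -> (((not e) -> (e and v)) and (e -> v))) and (e -> v))))) and (e -> ((not v) -> (((not e) -> (((not e) -> (e and v)) and (e -> v))) and (e -> v)))))) and (e -> ((not v) -> (((not e) -> (((not e) -> (e and v)) and (e -> v))) and (e -> v))))))))
  WP_4: (not v) -> (((not e) -> (((not e) -> (e and ((not v) -> (((not e) -> (((not e) -> (e and ((not v) -> (((not e) -> (((not e) -> (e and ((not v) -> (((not e) -> (((not e) -> (e and v)) and (e -> v))) and (e -> v))))) and (e -> ((not v) -> (((not e) -> (((not e) -> (e and v)) and (e -> v))) and (e -> v)))))) and (e -> ((not v) -> (((not e) -> (((not e) -> (e and v)) and (e -> v))) and (e -> v)))))))) and (e -> ((not v) -> (((not e) -> (((not e) -> (e and ((not v) -> (((not e) -> (((not e) -> (e and v)) and (e -> v))) and (e -> v))))) and (e -> ((not v) -> (((not e) -> (((not e) -> (e and v)) and (e -> v))) and (e -> v)))))) and (e -> ((not v) -> (((not e) -> (((not e) -> (e and v)) and (e -> v))) and (e -> v))))))))) and (e -> ((not v) -> (((not e) -> (((not e) -> (e and ((not v) -> (((not e) -> (((not e) -> (e and v)) and (e -> v))) and (e -> v))))) and (e -> ((not v) -> (((not e) -> (((not e) -> (e and v)) and (e -> v))) and (e -> v)))))) and (e -> ((not v) -> (((not e) -> (((not e) -> (e and v)) and (e -> v))) and (e -> v))))))))))) and (e -> ((not v) -> (((not e) -> (((not e) -> (e and ((not v) -> (((not e) -> (((not e) -> (e and ((not v) -> (((not e) -> (((not e) -> (e and v)) and (e -> v))) and (e -> v))))) and (e -> ((not v) -> (((not e) -> (((not e) -> (e and v)) and (e -> v))) and (e -> v)))))) and (e -> ((not v) -> (((not e) -> (((not e) -> (e and v)) and (e -> v))) and (e -> v)))))))) and (e -> ((not v) -> (((not e) -> (((not e) -> (e and ((not v) -> (((not e) -> (((not e) -> (e and v)) and (e -> v))) and (e -> v))))) and (e -> ((not v) -> (((not e) -> (((not e) -> (e and v)) and (e -> v))) and (e -> v)))))) and (e -> ((not v) -> (((not e) -> (((not e) -> (e and v)) and (e -> v))) and (e -> v))))))))) and (e -> ((not v) -> (((not e) -> (((not e) -> (e and ((not v) -> (((not e) -> (((not e) -> (e and v)) and (e -> v))) and (e -> v))))) and (e -> ((not v) -> (((not e) -> (((not e) -> (e and v)) and (e -> v))) and (e -> v)))))) and (e -> ((not v) -> (((not e) -> (((not e) -> (e and v)) and (e -> v))) and (e -> v)))))))))))) and (e -> ((not v) -> (((not e) -> (((not e) -> (e and ((not v) -> (((not e) -> (((not e) -> (e and ((not v) -> (((not e) -> (((not e) -> (e and v)) and (e -> v))) and (e -> v))))) and (e -> ((not v) -> (((not e) -> (((not e) -> (e and v)) and (e -> v))) and (e -> v)))))) and (e -> ((not v) -> (((not e) -> (((not e) -> (e and v)) and (e -> v))) and (e -> v)))))))) and (e -> ((not v) -> (((not e) -> (((not e) -> (e and ((not v) -> (((not e) -> (((not e) -> (e and v)) and (e -> v))) and (e -> v))))) and (e -> ((not v) -> (((not e) -> (((not e) -> (e and v)) and (e -> v))) and (e -> v)))))) and (e -> ((not v) -> (((not e) -> (((not e) -> (e and v)) and (e -> v))) and (e -> v))))))))) and (e -> ((not v) -> (((not e) -> (((not e) -> (e and ((not v) -> (((not e) -> (((not e) -> (e and v)) and (e -> v))) and (e -> v))))) and (e -> ((not v) -> (((not e) -> (((not e) -> (e and v)) and (e -> v))) and (e -> v)))))) and (e -> ((not v) -> (((not e) -> (((not e) -> (e and v)) and (e -> v))) and (e -> v)))))))))))
So before the loop: (not v) -> (((not e) -> (((not e) -> (e and ((not v) -> (((not e) -> (((not e) -> (e and ((not v) -> (((not e) -> (((not e) -> (e and ((not v) -> (((not e) -> (((not e) -> (e and v)) and (e -> v))) and (e -> v))))) and (e -> ((not v) -> (((not e) -> (((not e) -> (e and v)) and (e -> v))) and (e -> v)))))) and (e -> ((not v) -> (((not e) -> (((not e) -> (e and v)) and (e -> v))) and (e -> v)))))))) and (e -> ((not v) -> (((not e) -> (((not e) -> (e and ((not v) -> (((not e) -> (((not e) -> (e and v)) and (e -> v))) and (e -> v))))) and (e -> ((not v) -> (((not e) -> (((not e) -> (e and v)) and (e -> v))) and (e -> v)))))) and (e -> ((not v) -> (((not e) -> (((not e) -> (e and v)) and (e -> v))) and (e -> v))))))))) and (e -> ((not v) -> (((not e) -> (((not e) -> (e and ((not v) -> (((not e) -> (((not e) -> (e and v)) and (e -> v))) and (e -> v))))) and (e -> ((not v) -> (((not e) -> (((not e) -> (e and v)) and (e -> v))) and (e -> v)))))) and (e -> ((not v) -> (((not e) -> (((not e) -> (e and v)) and (e -> v))) and (e -> v))))))))))) and (e -> ((not v) -> (((not e) -> (((not e) -> (e and ((not v) -> (((not e) -> (((not e) -> (e and ((not v) -> (((not e) -> (((not e) -> (e and v)) and (e -> v))) and (e -> v))))) and (e -> ((not v) -> (((not e) -> (((not e) -> (e and v)) and (e -> v))) and (e -> v)))))) and (e -> ((not v) -> (((not e) -> (((not e) -> (e and v)) and (e -> v))) and (e -> v)))))))) and (e -> ((not v) -> (((not e) -> (((not e) -> (e and ((not v) -> (((not e) -> (((not e) -> (e and v)) and (e -> v))) and (e -> v))))) and (e -> ((not v) -> (((not e) -> (((not e) -> (e and v)) and (e -> v))) and (e -> v)))))) and (e -> ((not v) -> (((not e) -> (((not e) -> (e and v)) and (e -> v))) and (e -> v))))))))) and (e -> ((not v) -> (((not e) -> (((not e) -> (e and ((not v) -> (((not e) -> (((not e) -> (e and v)) and (e -> v))) and (e -> v))))) and (e -> ((not v) -> (((not e) -> (((not e) -> (e and v)) and (e -> v))) and (e -> v)))))) and (e -> ((not v) -> (((not e) -> (((not e) -> (e and v)) and (e -> v))) and (e -> v)))))))))))) and (e -> ((not v) -> (((not e) -> (((not e) -> (e and ((not v) -> (((not e) -> (((not e) -> (e and ((not v) -> (((not e) -> (((not e) -> (e and v)) and (e -> v))) and (e -> v))))) and (e -> ((not v) -> (((not e) -> (((not e) -> (e and v)) and (e -> v))) and (e -> v)))))) and (e -> ((not v) -> (((not e) -> (((not e) -> (e and v)) and (e -> v))) and (e -> v)))))))) and (e -> ((not v) -> (((not e) -> (((not e) -> (e and ((not v) -> (((not e) -> (((not e) -> (e and v)) and (e -> v))) and (e -> v))))) and (e -> ((not v) -> (((not e) -> (((not e) -> (e and v)) and (e -> v))) and (e -> v)))))) and (e -> ((not v) -> (((not e) -> (((not e) -> (e and v)) and (e -> v))) and (e -> v))))))))) and (e -> ((not v) -> (((not e) -> (((not e) -> (e and ((not v) -> (((not e) -> (((not e) -> (e and v)) and (e -> v))) and (e -> v))))) and (e -> ((not v) -> (((not e) -> (((not e) -> (e and v)) and (e -> v))) and (e -> v)))))) and (e -> ((not v) -> (((not e) -> (((not e) -> (e and v)) and (e -> v))) and (e -> v)))))))))))
Before z := v: (not v) -> (((not e) -> (((not e) -> (e and ((not v) -> (((not e) -> (((not e) -> (e and ((not v) -> (((not e) -> (((not e) -> (e and ((not v) -> (((not e) -> (((not e) -> (e and v)) and (e -> v))) and (e -> v))))) and (e -> ((not v) -> (((not e) -> (((not e) -> (e and v)) and (e -> v))) and (e -> v)))))) and (e -> ((not v) -> (((not e) -> (((not e) -> (e and v)) and (e -> v))) and (e -> v)))))))) and (e -> ((not v) -> (((not e) -> (((not e) -> (e and ((not v) -> (((not e) -> (((not e) -> (e and v)) and (e -> v))) and (e -> v))))) and (e -> ((not v) -> (((not e) -> (((not e) -> (e and v)) and (e -> v))) and (e -> v)))))) and (e -> ((not v) -> (((not e) -> (((not e) -> (e and v)) and (e -> v))) and (e -> v))))))))) and (e -> ((not v) -> (((not e) -> (((not e) -> (e and ((not v) -> (((not e) -> (((not e) -> (e and v)) and (e -> v))) and (e -> v))))) and (e -> ((not v) -> (((not e) -> (((not e) -> (e and v)) and (e -> v))) and (e -> v)))))) and (e -> ((not v) -> (((not e) -> (((not e) -> (e and v)) and (e -> v))) and (e -> v))))))))))) and (e -> ((not v) -> (((not e) -> (((not e) -> (e and ((not v) -> (((not e) -> (((not e) -> (e and ((not v) -> (((not e) -> (((not e) -> (e and v)) and (e -> v))) and (e -> v))))) and (e -> ((not v) -> (((not e) -> (((not e) -> (e and v)) and (e -> v))) and (e -> v)))))) and (e -> ((not v) -> (((not e) -> (((not e) -> (e and v)) and (e -> v))) and (e -> v)))))))) and (e -> ((not v) -> (((not e) -> (((not e) -> (e and ((not v) -> (((not e) -> (((not e) -> (e and v)) and (e -> v))) and (e -> v))))) and (e -> ((not v) -> (((not e) -> (((not e) -> (e and v)) and (e -> v))) and (e -> v)))))) and (e -> ((not v) -> (((not e) -> (((not e) -> (e and v)) and (e -> v))) and (e -> v))))))))) and (e -> ((not v) -> (((not e) -> (((not e) -> (e and ((not v) -> (((not e) -> (((not e) -> (e and v)) and (e -> v))) and (e -> v))))) and (e -> ((not v) -> (((not e) -> (((not e) -> (e and v)) and (e -> v))) and (e -> v)))))) and (e -> ((not v) -> (((not e) -> (((not e) -> (e and v)) and (e -> v))) and (e -> v)))))))))))) and (e -> ((not v) -> (((not e) -> (((not e) -> (e and ((not v) -> (((not e) -> (((not e) -> (e and ((not v) -> (((not e) -> (((not e) -> (e and v)) and (e -> v))) and (e -> v))))) and (e -> ((not v) -> (((not e) -> (((not e) -> (e and v)) and (e -> v))) and (e -> v)))))) and (e -> ((not v) -> (((not e) -> (((not e) -> (e and v)) and (e -> v))) and (e -> v)))))))) and (e -> ((not v) -> (((not e) -> (((not e) -> (e and ((not v) -> (((not e) -> (((not e) -> (e and v)) and (e -> v))) and (e -> v))))) and (e -> ((not v) -> (((not e) -> (((not e) -> (e and v)) and (e -> v))) and (e -> v)))))) and (e -> ((not v) -> (((not e) -> (((not e) -> (e and v)) and (e -> v))) and (e -> v))))))))) and (e -> ((not v) -> (((not e) -> (((not e) -> (e and ((not v) -> (((not e) -> (((not e) -> (e and v)) and (e -> v))) and (e -> v))))) and (e -> ((not v) -> (((not e) -> (((not e) -> (e and v)) and (e -> v))) and (e -> v)))))) and (e -> ((not v) -> (((not e) -> (((not e) -> (e and v)) and (e -> v))) and (e -> v)))))))))))
Before assert (not v) <-> z: ((not v) <-> z) and ((not v) -> (((not e) -> (((not e) -> (e and ((not v) -> (((not e) -> (((not e) -> (e and ((not v) -> (((not e) -> (((not e) -> (e and ((not v) -> (((not e) -> (((not e) -> (e and v)) and (e -> v))) and (e -> v))))) and (e -> ((not v) -> (((not e) -> (((not e) -> (e and v)) and (e -> v))) and (e -> v)))))) and (e -> ((not v) -> (((not e) -> (((not e) -> (e and v)) and (e -> v))) and (e -> v)))))))) and (e -> ((not v) -> (((not e) -> (((not e) -> (e and ((not v) -> (((not e) -> (((not e) -> (e and v)) and (e -> v))) and (e -> v))))) and (e -> ((not v) -> (((not e) -> (((not e) -> (e and v)) and (e -> v))) and (e -> v)))))) and (e -> ((not v) -> (((not e) -> (((not e) -> (e and v)) and (e -> v))) and (e -> v))))))))) and (e -> ((not v) -> (((not e) -> (((not e) -> (e and ((not v) -> (((not e) -> (((not e) -> (e and v)) and (e -> v))) and (e -> v))))) and (e -> ((not v) -> (((not e) -> (((not e) -> (e and v)) and (e -> v))) and (e -> v)))))) and (e -> ((not v) -> (((not e) -> (((not e) -> (e and v)) and (e -> v))) and (e -> v))))))))))) and (e -> ((not v) -> (((not e) -> (((not e) -> (e and ((not v) -> (((not e) -> (((not e) -> (e and ((not v) -> (((not e) -> (((not e) -> (e and v)) and (e -> v))) and (e -> v))))) and (e -> ((not v) -> (((not e) -> (((not e) -> (e and v)) and (e -> v))) and (e -> v)))))) and (e -> ((not v) -> (((not e) -> (((not e) -> (e and v)) and (e -> v))) and (e -> v)))))))) and (e -> ((not v) -> (((not e) -> (((not e) -> (e and ((not v) -> (((not e) -> (((not e) -> (e and v)) and (e -> v))) and (e -> v))))) and (e -> ((not v) -> (((not e) -> (((not e) -> (e and v)) and (e -> v))) and (e -> v)))))) and (e -> ((not v) -> (((not e) -> (((not e) -> (e and v)) and (e -> v))) and (e -> v))))))))) and (e -> ((not v) -> (((not e) -> (((not e) -> (e and ((not v) -> (((not e) -> (((not e) -> (e and v)) and (e -> v))) and (e -> v))))) and (e -> ((not v) -> (((not e) -> (((not e) -> (e and v)) and (e -> v))) and (e -> v)))))) and (e -> ((not v) -> (((not e) -> (((not e) -> (e and v)) and (e -> v))) and (e -> v)))))))))))) and (e -> ((not v) -> (((not e) -> (((not e) -> (e and ((not v) -> (((not e) -> (((not e) -> (e and ((not v) -> (((not e) -> (((not e) -> (e and v)) and (e -> v))) and (e -> v))))) and (e -> ((not v) -> (((not e) -> (((not e) -> (e and v)) and (e -> v))) and (e -> v)))))) and (e -> ((not v) -> (((not e) -> (((not e) -> (e and v)) and (e -> v))) and (e -> v)))))))) and (e -> ((not v) -> (((not e) -> (((not e) -> (e and ((not v) -> (((not e) -> (((not e) -> (e and v)) and (e -> v))) and (e -> v))))) and (e -> ((not v) -> (((not e) -> (((not e) -> (e and v)) and (e -> v))) and (e -> v)))))) and (e -> ((not v) -> (((not e) -> (((not e) -> (e and v)) and (e -> v))) and (e -> v))))))))) and (e -> ((not v) -> (((not e) -> (((not e) -> (e and ((not v) -> (((not e) -> (((not e) -> (e and v)) and (e -> v))) and (e -> v))))) and (e -> ((not v) -> (((not e) -> (((not e) -> (e and v)) and (e -> v))) and (e -> v)))))) and (e -> ((not v) -> (((not e) -> (((not e) -> (e and v)) and (e -> v))) and (e -> v))))))))))))
Answer: WP = ((not v) <-> z) and ((not v) -> (((not e) -> (((not e) -> (e and ((not v) -> (((not e) -> (((not e) -> (e and ((not v) -> (((not e) -> (((not e) -> (e and ((not v) -> (((not e) -> (((not e) -> (e and v)) and (e -> v))) and (e -> v))))) and (e -> ((not v) -> (((not e) -> (((not e) -> (e and v)) and (e -> v))) and (e -> v)))))) and (e -> ((not v) -> (((not e) -> (((not e) -> (e and v)) and (e -> v))) and (e -> v)))))))) and (e -> ((not v) -> (((not e) -> (((not e) -> (e and ((not v) -> (((not e) -> (((not e) -> (e and v)) and (e -> v))) and (e -> v))))) and (e -> ((not v) -> (((not e) -> (((not e) -> (e and v)) and (e -> v))) and (e -> v)))))) and (e -> ((not v) -> (((not e) -> (((not e) -> (e and v)) and (e -> v))) and (e -> v))))))))) and (e -> ((not v) -> (((not e) -> (((not e) -> (e and ((not v) -> (((not e) -> (((not e) -> (e and v)) and (e -> v))) and (e -> v))))) and (e -> ((not v) -> (((not e) -> (((not e) -> (e and v)) and (e -> v))) and (e -> v)))))) and (e -> ((not v) -> (((not e) -> (((not e) -> (e and v)) and (e -> v))) and (e -> v))))))))))) and (e -> ((not v) -> (((not e) -> (((not e) -> (e and ((not v) -> (((not e) -> (((not e) -> (e and ((not v) -> (((not e) -> (((not e) -> (e and v)) and (e -> v))) and (e -> v))))) and (e -> ((not v) -> (((not e) -> (((not e) -> (e and v)) and (e -> v))) and (e -> v)))))) and (e -> ((not v) -> (((not e) -> (((not e) -> (e and v)) and (e -> v))) and (e -> v)))))))) and (e -> ((not v) -> (((not e) -> (((not e) -> (e and ((not v) -> (((not e) -> (((not e) -> (e and v)) and (e -> v))) and (e -> v))))) and (e -> ((not v) -> (((not e) -> (((not e) -> (e and v)) and (e -> v))) and (e -> v)))))) and (e -> ((not v) -> (((not e) -> (((not e) -> (e and v)) and (e -> v))) and (e -> v))))))))) and (e -> ((not v) -> (((not e) -> (((not e) -> (e and ((not v) -> (((not e) -> (((not e) -> (e and v)) and (e -> v))) and (e -> v))))) and (e -> ((not v) -> (((not e) -> (((not e) -> (e and v)) and (e -> v))) and (e -> v)))))) and (e -> ((not v) -> (((not e) -> (((not e) -> (e and v)) and (e -> v))) and (e -> v)))))))))))) and (e -> ((not v) -> (((not e) -> (((not e) -> (e and ((not v) -> (((not e) -> (((not e) -> (e and ((not v) -> (((not e) -> (((not e) -> (e and v)) and (e -> v))) and (e -> v))))) and (e -> ((not v) -> (((not e) -> (((not e) -> (e and v)) and (e -> v))) and (e -> v)))))) and (e -> ((not v) -> (((not e) -> (((not e) -> (e and v)) and (e -> v))) and (e -> v)))))))) and (e -> ((not v) -> (((not e) -> (((not e) -> (e and ((not v) -> (((not e) -> (((not e) -> (e and v)) and (e -> v))) and (e -> v))))) and (e -> ((not v) -> (((not e) -> (((not e) -> (e and v)) and (e -> v))) and (e -> v)))))) and (e -> ((not v) -> (((not e) -> (((not e) -> (e and v)) and (e -> v))) and (e -> v))))))))) and (e -> ((not v) -> (((not e) -> (((not e) -> (e and ((not v) -> (((not e) -> (((not e) -> (e and v)) and (e -> v))) and (e -> v))))) and (e -> ((not v) -> (((not e) -> (((not e) -> (e and v)) and (e -> v))) and (e -> v)))))) and (e -> ((not v) -> (((not e) -> (((not e) -> (e and v)) and (e -> v))) and (e -> v))))))))))))
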